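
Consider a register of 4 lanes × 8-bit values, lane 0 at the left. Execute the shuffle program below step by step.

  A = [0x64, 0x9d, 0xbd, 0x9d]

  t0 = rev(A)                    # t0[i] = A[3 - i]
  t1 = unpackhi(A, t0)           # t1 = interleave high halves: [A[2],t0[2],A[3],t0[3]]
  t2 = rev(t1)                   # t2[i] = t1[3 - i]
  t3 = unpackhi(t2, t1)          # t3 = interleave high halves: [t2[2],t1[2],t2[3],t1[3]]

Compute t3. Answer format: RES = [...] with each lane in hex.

  t0: 9d bd 9d 64
  t1: bd 9d 9d 64
  t2: 64 9d 9d bd
  t3: 9d 9d bd 64

RES = [0x9d, 0x9d, 0xbd, 0x64]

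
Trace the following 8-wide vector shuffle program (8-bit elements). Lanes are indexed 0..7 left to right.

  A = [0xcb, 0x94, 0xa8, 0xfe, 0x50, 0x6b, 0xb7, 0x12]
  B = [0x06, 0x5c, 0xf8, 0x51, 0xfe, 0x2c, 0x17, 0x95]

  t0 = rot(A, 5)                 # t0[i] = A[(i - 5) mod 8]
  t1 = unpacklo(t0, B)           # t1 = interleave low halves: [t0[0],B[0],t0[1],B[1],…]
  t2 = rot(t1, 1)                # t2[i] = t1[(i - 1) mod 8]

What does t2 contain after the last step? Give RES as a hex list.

t0 = [0xfe, 0x50, 0x6b, 0xb7, 0x12, 0xcb, 0x94, 0xa8]
t1 = [0xfe, 0x06, 0x50, 0x5c, 0x6b, 0xf8, 0xb7, 0x51]
t2 = [0x51, 0xfe, 0x06, 0x50, 0x5c, 0x6b, 0xf8, 0xb7]

RES = [ 0x51  0xfe  0x06  0x50  0x5c  0x6b  0xf8  0xb7 ]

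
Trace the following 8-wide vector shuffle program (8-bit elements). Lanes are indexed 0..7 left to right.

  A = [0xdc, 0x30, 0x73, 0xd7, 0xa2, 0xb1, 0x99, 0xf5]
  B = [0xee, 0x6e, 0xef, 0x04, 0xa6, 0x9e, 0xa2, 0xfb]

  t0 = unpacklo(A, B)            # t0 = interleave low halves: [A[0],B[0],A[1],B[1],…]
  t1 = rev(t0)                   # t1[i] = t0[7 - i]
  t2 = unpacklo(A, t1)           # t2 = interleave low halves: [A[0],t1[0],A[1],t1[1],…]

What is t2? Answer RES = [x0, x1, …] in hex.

RES = [ 0xdc  0x04  0x30  0xd7  0x73  0xef  0xd7  0x73 ]

  t0: dc ee 30 6e 73 ef d7 04
  t1: 04 d7 ef 73 6e 30 ee dc
  t2: dc 04 30 d7 73 ef d7 73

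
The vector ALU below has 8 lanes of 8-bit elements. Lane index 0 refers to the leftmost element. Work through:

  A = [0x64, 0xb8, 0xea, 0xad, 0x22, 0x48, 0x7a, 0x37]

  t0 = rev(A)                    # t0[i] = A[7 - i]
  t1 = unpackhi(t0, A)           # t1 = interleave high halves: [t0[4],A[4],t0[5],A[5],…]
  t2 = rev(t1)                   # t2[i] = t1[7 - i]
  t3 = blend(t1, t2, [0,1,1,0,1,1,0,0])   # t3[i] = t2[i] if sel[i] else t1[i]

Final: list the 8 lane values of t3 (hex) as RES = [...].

  t0: 37 7a 48 22 ad ea b8 64
  t1: ad 22 ea 48 b8 7a 64 37
  t2: 37 64 7a b8 48 ea 22 ad
  t3: ad 64 7a 48 48 ea 64 37

RES = [0xad, 0x64, 0x7a, 0x48, 0x48, 0xea, 0x64, 0x37]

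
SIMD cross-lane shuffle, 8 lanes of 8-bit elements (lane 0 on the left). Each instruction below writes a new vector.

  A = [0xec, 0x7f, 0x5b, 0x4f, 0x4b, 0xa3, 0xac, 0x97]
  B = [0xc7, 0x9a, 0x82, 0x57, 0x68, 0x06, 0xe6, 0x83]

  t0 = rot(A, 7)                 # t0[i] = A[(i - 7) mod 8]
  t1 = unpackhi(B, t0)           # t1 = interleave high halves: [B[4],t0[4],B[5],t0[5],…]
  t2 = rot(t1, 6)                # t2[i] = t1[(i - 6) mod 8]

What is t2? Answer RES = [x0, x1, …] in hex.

  t0: 7f 5b 4f 4b a3 ac 97 ec
  t1: 68 a3 06 ac e6 97 83 ec
  t2: 06 ac e6 97 83 ec 68 a3

RES = [ 0x06  0xac  0xe6  0x97  0x83  0xec  0x68  0xa3 ]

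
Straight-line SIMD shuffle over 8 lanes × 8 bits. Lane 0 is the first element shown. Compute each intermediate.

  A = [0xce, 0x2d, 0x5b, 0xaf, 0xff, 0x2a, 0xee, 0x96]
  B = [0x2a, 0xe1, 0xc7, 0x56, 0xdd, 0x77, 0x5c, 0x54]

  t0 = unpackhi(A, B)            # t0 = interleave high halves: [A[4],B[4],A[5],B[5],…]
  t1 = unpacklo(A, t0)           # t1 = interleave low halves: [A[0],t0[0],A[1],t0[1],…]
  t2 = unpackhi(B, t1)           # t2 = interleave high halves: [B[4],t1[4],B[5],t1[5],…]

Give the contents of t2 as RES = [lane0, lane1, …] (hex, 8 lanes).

RES = [0xdd, 0x5b, 0x77, 0x2a, 0x5c, 0xaf, 0x54, 0x77]

  t0: ff dd 2a 77 ee 5c 96 54
  t1: ce ff 2d dd 5b 2a af 77
  t2: dd 5b 77 2a 5c af 54 77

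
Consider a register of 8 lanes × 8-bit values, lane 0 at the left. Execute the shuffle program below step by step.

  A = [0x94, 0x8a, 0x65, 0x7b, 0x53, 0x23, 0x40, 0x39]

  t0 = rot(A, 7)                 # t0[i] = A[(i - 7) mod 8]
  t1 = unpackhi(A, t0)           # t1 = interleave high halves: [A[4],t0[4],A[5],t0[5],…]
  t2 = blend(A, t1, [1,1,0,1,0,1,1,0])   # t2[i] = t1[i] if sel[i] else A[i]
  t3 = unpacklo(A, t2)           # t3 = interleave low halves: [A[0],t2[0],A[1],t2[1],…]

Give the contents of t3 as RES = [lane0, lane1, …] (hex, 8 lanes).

  t0: 8a 65 7b 53 23 40 39 94
  t1: 53 23 23 40 40 39 39 94
  t2: 53 23 65 40 53 39 39 39
  t3: 94 53 8a 23 65 65 7b 40

RES = [0x94, 0x53, 0x8a, 0x23, 0x65, 0x65, 0x7b, 0x40]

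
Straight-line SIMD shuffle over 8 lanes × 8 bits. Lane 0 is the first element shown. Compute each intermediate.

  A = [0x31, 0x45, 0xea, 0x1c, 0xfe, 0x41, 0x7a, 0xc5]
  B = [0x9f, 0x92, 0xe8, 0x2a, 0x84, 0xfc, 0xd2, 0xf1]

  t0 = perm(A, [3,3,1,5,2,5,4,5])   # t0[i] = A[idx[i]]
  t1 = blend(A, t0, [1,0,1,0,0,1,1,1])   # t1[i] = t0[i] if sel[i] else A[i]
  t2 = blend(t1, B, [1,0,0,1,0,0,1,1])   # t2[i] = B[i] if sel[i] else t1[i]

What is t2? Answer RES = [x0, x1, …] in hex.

RES = [0x9f, 0x45, 0x45, 0x2a, 0xfe, 0x41, 0xd2, 0xf1]

t0 = [0x1c, 0x1c, 0x45, 0x41, 0xea, 0x41, 0xfe, 0x41]
t1 = [0x1c, 0x45, 0x45, 0x1c, 0xfe, 0x41, 0xfe, 0x41]
t2 = [0x9f, 0x45, 0x45, 0x2a, 0xfe, 0x41, 0xd2, 0xf1]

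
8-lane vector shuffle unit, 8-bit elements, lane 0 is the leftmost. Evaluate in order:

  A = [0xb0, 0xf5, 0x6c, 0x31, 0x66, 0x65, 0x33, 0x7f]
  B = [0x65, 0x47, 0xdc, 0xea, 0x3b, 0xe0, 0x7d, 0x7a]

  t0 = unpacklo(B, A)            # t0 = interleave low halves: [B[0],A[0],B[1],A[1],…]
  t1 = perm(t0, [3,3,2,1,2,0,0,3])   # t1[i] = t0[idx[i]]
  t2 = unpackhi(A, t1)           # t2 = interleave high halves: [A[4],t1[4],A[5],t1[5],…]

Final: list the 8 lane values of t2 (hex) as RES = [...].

RES = [ 0x66  0x47  0x65  0x65  0x33  0x65  0x7f  0xf5 ]

t0 = [0x65, 0xb0, 0x47, 0xf5, 0xdc, 0x6c, 0xea, 0x31]
t1 = [0xf5, 0xf5, 0x47, 0xb0, 0x47, 0x65, 0x65, 0xf5]
t2 = [0x66, 0x47, 0x65, 0x65, 0x33, 0x65, 0x7f, 0xf5]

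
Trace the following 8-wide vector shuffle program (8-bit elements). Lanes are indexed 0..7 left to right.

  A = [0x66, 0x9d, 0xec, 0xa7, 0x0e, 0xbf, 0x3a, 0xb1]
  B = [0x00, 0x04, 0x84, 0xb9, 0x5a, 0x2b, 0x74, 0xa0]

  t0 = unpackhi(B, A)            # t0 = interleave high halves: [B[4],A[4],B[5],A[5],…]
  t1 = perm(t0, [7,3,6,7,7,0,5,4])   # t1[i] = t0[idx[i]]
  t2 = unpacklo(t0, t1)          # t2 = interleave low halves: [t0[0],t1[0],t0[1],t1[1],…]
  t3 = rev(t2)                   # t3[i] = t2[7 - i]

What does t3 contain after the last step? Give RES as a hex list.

RES = [ 0xb1  0xbf  0xa0  0x2b  0xbf  0x0e  0xb1  0x5a ]

  t0: 5a 0e 2b bf 74 3a a0 b1
  t1: b1 bf a0 b1 b1 5a 3a 74
  t2: 5a b1 0e bf 2b a0 bf b1
  t3: b1 bf a0 2b bf 0e b1 5a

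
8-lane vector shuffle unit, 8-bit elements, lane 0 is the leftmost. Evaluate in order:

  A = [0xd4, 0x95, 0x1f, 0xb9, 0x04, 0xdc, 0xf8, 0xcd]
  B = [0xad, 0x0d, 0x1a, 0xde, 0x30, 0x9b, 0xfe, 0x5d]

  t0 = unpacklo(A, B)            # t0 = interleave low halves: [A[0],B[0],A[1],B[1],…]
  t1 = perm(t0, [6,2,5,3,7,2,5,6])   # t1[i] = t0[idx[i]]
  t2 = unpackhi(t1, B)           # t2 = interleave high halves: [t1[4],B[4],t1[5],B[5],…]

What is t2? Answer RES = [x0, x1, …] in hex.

t0 = [0xd4, 0xad, 0x95, 0x0d, 0x1f, 0x1a, 0xb9, 0xde]
t1 = [0xb9, 0x95, 0x1a, 0x0d, 0xde, 0x95, 0x1a, 0xb9]
t2 = [0xde, 0x30, 0x95, 0x9b, 0x1a, 0xfe, 0xb9, 0x5d]

RES = [ 0xde  0x30  0x95  0x9b  0x1a  0xfe  0xb9  0x5d ]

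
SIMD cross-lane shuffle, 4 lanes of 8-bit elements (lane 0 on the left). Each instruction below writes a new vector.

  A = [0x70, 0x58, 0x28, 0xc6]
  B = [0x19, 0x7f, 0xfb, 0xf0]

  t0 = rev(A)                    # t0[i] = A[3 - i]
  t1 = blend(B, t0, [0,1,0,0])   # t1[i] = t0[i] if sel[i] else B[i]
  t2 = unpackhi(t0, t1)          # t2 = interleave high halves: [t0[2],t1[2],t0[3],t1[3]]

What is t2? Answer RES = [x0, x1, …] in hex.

t0 = [0xc6, 0x28, 0x58, 0x70]
t1 = [0x19, 0x28, 0xfb, 0xf0]
t2 = [0x58, 0xfb, 0x70, 0xf0]

RES = [ 0x58  0xfb  0x70  0xf0 ]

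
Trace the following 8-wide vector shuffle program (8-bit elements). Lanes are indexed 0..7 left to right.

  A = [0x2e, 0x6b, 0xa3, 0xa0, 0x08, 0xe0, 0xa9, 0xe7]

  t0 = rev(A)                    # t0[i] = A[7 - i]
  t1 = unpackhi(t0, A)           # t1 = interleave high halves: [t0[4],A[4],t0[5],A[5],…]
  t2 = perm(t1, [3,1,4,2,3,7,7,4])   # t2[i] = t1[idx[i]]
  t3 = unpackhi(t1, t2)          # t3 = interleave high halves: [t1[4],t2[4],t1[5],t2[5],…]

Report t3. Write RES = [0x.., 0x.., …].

→ t0 |e7|a9|e0|08|a0|a3|6b|2e|
→ t1 |a0|08|a3|e0|6b|a9|2e|e7|
→ t2 |e0|08|6b|a3|e0|e7|e7|6b|
→ t3 |6b|e0|a9|e7|2e|e7|e7|6b|

RES = [0x6b, 0xe0, 0xa9, 0xe7, 0x2e, 0xe7, 0xe7, 0x6b]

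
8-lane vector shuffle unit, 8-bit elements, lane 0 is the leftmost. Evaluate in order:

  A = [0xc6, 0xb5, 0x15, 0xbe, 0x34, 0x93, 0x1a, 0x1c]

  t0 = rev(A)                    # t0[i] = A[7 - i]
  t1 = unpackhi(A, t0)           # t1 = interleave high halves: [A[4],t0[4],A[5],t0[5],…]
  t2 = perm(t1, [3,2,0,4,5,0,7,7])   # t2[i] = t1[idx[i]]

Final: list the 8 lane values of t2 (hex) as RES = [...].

RES = [0x15, 0x93, 0x34, 0x1a, 0xb5, 0x34, 0xc6, 0xc6]

t0 = [0x1c, 0x1a, 0x93, 0x34, 0xbe, 0x15, 0xb5, 0xc6]
t1 = [0x34, 0xbe, 0x93, 0x15, 0x1a, 0xb5, 0x1c, 0xc6]
t2 = [0x15, 0x93, 0x34, 0x1a, 0xb5, 0x34, 0xc6, 0xc6]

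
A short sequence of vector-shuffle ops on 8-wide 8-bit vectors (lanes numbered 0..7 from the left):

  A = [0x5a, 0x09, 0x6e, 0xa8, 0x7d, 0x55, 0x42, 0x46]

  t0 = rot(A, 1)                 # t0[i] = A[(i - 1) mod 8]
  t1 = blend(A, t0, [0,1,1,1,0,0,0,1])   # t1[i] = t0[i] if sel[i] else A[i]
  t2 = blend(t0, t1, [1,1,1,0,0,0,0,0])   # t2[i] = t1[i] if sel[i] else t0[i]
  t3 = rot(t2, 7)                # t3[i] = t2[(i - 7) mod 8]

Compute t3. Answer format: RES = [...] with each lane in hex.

  t0: 46 5a 09 6e a8 7d 55 42
  t1: 5a 5a 09 6e 7d 55 42 42
  t2: 5a 5a 09 6e a8 7d 55 42
  t3: 5a 09 6e a8 7d 55 42 5a

RES = [ 0x5a  0x09  0x6e  0xa8  0x7d  0x55  0x42  0x5a ]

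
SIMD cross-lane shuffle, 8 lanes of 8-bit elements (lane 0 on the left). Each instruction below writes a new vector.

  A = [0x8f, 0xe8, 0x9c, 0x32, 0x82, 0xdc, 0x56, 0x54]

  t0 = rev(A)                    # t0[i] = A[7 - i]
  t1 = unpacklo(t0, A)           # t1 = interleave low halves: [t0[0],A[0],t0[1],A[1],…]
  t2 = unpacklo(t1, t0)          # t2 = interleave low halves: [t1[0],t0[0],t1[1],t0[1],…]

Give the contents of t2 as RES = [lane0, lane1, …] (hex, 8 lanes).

t0 = [0x54, 0x56, 0xdc, 0x82, 0x32, 0x9c, 0xe8, 0x8f]
t1 = [0x54, 0x8f, 0x56, 0xe8, 0xdc, 0x9c, 0x82, 0x32]
t2 = [0x54, 0x54, 0x8f, 0x56, 0x56, 0xdc, 0xe8, 0x82]

RES = [0x54, 0x54, 0x8f, 0x56, 0x56, 0xdc, 0xe8, 0x82]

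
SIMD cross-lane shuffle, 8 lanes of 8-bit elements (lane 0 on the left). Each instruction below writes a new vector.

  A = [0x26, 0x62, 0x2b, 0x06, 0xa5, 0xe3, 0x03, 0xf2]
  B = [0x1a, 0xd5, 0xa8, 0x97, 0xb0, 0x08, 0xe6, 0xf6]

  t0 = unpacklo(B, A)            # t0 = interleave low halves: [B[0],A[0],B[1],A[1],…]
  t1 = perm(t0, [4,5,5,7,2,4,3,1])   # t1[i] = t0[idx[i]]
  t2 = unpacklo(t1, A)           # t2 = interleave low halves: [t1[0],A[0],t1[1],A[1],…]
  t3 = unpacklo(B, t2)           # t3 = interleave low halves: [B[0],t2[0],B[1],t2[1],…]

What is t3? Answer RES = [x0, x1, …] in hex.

RES = [ 0x1a  0xa8  0xd5  0x26  0xa8  0x2b  0x97  0x62 ]

t0 = [0x1a, 0x26, 0xd5, 0x62, 0xa8, 0x2b, 0x97, 0x06]
t1 = [0xa8, 0x2b, 0x2b, 0x06, 0xd5, 0xa8, 0x62, 0x26]
t2 = [0xa8, 0x26, 0x2b, 0x62, 0x2b, 0x2b, 0x06, 0x06]
t3 = [0x1a, 0xa8, 0xd5, 0x26, 0xa8, 0x2b, 0x97, 0x62]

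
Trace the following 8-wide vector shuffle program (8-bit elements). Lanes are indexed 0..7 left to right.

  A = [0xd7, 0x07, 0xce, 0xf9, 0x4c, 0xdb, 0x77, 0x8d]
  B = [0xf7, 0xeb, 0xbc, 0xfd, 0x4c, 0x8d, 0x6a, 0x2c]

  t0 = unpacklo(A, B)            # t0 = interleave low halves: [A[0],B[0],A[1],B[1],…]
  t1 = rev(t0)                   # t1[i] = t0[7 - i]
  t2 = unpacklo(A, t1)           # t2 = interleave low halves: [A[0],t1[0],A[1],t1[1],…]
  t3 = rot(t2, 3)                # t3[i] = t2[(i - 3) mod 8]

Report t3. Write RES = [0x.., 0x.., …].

RES = [ 0xbc  0xf9  0xce  0xd7  0xfd  0x07  0xf9  0xce ]

→ t0 |d7|f7|07|eb|ce|bc|f9|fd|
→ t1 |fd|f9|bc|ce|eb|07|f7|d7|
→ t2 |d7|fd|07|f9|ce|bc|f9|ce|
→ t3 |bc|f9|ce|d7|fd|07|f9|ce|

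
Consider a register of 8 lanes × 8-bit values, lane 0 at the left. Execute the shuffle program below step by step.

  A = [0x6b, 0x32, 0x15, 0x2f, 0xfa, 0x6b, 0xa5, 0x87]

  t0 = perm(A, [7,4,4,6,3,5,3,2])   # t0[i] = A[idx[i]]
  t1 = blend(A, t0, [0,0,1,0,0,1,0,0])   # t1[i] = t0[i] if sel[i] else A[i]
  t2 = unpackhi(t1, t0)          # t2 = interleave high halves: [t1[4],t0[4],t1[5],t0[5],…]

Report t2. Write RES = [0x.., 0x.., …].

  t0: 87 fa fa a5 2f 6b 2f 15
  t1: 6b 32 fa 2f fa 6b a5 87
  t2: fa 2f 6b 6b a5 2f 87 15

RES = [ 0xfa  0x2f  0x6b  0x6b  0xa5  0x2f  0x87  0x15 ]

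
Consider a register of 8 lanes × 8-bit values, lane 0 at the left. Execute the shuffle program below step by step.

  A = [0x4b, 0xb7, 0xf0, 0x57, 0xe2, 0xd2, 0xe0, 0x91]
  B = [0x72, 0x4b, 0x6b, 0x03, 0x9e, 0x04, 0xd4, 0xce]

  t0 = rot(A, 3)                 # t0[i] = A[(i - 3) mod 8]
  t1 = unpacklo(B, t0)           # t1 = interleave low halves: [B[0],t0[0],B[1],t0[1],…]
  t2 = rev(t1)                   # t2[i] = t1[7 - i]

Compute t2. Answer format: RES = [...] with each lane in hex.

RES = [0x4b, 0x03, 0x91, 0x6b, 0xe0, 0x4b, 0xd2, 0x72]

  t0: d2 e0 91 4b b7 f0 57 e2
  t1: 72 d2 4b e0 6b 91 03 4b
  t2: 4b 03 91 6b e0 4b d2 72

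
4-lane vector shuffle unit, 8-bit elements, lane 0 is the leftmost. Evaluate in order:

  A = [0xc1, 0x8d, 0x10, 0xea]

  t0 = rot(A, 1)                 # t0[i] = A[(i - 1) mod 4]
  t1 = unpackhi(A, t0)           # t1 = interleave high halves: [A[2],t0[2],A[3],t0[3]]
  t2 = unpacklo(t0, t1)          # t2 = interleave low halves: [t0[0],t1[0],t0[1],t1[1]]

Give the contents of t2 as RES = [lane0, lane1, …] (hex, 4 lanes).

RES = [ 0xea  0x10  0xc1  0x8d ]

t0 = [0xea, 0xc1, 0x8d, 0x10]
t1 = [0x10, 0x8d, 0xea, 0x10]
t2 = [0xea, 0x10, 0xc1, 0x8d]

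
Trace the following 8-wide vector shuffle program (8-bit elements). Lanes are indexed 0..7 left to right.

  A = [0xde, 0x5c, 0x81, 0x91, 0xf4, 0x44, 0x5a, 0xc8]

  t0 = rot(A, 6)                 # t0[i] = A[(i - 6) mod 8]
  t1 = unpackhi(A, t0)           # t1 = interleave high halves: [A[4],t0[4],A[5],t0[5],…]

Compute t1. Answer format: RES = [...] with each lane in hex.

  t0: 81 91 f4 44 5a c8 de 5c
  t1: f4 5a 44 c8 5a de c8 5c

RES = [ 0xf4  0x5a  0x44  0xc8  0x5a  0xde  0xc8  0x5c ]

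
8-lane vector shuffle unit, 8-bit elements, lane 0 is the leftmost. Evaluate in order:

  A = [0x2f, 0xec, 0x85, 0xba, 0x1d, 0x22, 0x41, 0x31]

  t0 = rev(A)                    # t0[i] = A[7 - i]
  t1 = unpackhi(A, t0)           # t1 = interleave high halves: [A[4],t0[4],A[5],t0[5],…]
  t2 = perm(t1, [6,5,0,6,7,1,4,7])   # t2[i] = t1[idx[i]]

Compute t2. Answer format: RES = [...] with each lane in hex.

RES = [ 0x31  0xec  0x1d  0x31  0x2f  0xba  0x41  0x2f ]

→ t0 |31|41|22|1d|ba|85|ec|2f|
→ t1 |1d|ba|22|85|41|ec|31|2f|
→ t2 |31|ec|1d|31|2f|ba|41|2f|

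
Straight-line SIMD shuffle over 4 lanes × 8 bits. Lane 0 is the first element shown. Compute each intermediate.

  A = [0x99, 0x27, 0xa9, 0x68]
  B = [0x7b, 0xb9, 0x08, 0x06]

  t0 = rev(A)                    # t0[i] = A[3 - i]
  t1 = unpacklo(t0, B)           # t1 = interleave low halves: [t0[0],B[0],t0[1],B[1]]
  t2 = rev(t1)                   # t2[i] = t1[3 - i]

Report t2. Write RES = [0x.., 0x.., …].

t0 = [0x68, 0xa9, 0x27, 0x99]
t1 = [0x68, 0x7b, 0xa9, 0xb9]
t2 = [0xb9, 0xa9, 0x7b, 0x68]

RES = [0xb9, 0xa9, 0x7b, 0x68]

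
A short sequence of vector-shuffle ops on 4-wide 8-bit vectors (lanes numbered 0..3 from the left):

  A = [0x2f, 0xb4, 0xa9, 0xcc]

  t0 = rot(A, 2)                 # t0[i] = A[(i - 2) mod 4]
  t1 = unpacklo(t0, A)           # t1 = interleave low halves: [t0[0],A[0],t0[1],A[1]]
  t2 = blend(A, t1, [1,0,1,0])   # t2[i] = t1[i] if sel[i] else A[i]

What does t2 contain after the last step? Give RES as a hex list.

RES = [ 0xa9  0xb4  0xcc  0xcc ]

  t0: a9 cc 2f b4
  t1: a9 2f cc b4
  t2: a9 b4 cc cc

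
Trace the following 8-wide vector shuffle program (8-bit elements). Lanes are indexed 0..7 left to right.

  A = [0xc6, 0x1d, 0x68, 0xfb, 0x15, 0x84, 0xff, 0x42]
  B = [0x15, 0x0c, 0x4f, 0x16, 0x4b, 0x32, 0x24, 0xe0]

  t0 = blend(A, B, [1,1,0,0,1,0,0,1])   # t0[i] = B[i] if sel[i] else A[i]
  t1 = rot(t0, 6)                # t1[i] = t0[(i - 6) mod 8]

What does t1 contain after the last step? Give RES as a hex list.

RES = [ 0x68  0xfb  0x4b  0x84  0xff  0xe0  0x15  0x0c ]

→ t0 |15|0c|68|fb|4b|84|ff|e0|
→ t1 |68|fb|4b|84|ff|e0|15|0c|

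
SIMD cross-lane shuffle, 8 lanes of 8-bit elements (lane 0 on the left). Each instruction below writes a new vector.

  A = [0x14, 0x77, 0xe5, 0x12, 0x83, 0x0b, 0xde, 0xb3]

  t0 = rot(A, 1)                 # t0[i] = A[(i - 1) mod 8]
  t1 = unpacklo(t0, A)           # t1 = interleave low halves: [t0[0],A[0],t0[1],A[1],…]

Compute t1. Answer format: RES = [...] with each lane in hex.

RES = [ 0xb3  0x14  0x14  0x77  0x77  0xe5  0xe5  0x12 ]

t0 = [0xb3, 0x14, 0x77, 0xe5, 0x12, 0x83, 0x0b, 0xde]
t1 = [0xb3, 0x14, 0x14, 0x77, 0x77, 0xe5, 0xe5, 0x12]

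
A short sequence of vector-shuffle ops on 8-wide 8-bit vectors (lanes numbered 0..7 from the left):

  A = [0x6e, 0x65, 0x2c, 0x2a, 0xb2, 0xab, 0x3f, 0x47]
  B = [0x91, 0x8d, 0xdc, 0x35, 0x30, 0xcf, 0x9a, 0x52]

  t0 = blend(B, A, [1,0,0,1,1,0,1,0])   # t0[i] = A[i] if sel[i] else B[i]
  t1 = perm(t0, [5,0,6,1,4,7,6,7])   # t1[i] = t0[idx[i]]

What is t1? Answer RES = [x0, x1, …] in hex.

  t0: 6e 8d dc 2a b2 cf 3f 52
  t1: cf 6e 3f 8d b2 52 3f 52

RES = [0xcf, 0x6e, 0x3f, 0x8d, 0xb2, 0x52, 0x3f, 0x52]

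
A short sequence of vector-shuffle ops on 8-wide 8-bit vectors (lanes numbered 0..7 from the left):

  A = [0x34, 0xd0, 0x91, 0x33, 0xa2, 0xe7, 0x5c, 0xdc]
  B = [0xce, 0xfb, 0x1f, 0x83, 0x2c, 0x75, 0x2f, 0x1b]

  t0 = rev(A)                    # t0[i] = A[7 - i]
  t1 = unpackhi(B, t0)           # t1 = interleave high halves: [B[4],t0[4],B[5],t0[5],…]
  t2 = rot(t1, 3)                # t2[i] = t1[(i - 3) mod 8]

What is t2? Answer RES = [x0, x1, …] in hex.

RES = [0xd0, 0x1b, 0x34, 0x2c, 0x33, 0x75, 0x91, 0x2f]

→ t0 |dc|5c|e7|a2|33|91|d0|34|
→ t1 |2c|33|75|91|2f|d0|1b|34|
→ t2 |d0|1b|34|2c|33|75|91|2f|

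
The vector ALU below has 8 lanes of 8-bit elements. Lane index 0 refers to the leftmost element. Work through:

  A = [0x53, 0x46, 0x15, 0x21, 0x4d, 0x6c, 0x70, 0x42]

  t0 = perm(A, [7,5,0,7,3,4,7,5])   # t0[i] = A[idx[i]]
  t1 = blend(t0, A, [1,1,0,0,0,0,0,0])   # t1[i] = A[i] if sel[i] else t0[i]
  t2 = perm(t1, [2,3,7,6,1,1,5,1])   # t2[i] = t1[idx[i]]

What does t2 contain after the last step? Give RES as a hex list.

t0 = [0x42, 0x6c, 0x53, 0x42, 0x21, 0x4d, 0x42, 0x6c]
t1 = [0x53, 0x46, 0x53, 0x42, 0x21, 0x4d, 0x42, 0x6c]
t2 = [0x53, 0x42, 0x6c, 0x42, 0x46, 0x46, 0x4d, 0x46]

RES = [ 0x53  0x42  0x6c  0x42  0x46  0x46  0x4d  0x46 ]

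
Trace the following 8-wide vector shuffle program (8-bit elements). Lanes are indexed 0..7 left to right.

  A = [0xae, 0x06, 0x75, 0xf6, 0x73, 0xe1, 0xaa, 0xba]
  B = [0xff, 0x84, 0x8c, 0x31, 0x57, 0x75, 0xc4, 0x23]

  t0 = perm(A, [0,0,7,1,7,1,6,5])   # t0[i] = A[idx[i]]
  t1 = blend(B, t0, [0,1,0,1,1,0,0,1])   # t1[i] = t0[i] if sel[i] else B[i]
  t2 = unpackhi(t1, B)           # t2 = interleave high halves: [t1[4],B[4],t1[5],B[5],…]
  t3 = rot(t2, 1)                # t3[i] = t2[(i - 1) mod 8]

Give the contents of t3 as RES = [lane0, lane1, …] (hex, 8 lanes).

RES = [ 0x23  0xba  0x57  0x75  0x75  0xc4  0xc4  0xe1 ]

t0 = [0xae, 0xae, 0xba, 0x06, 0xba, 0x06, 0xaa, 0xe1]
t1 = [0xff, 0xae, 0x8c, 0x06, 0xba, 0x75, 0xc4, 0xe1]
t2 = [0xba, 0x57, 0x75, 0x75, 0xc4, 0xc4, 0xe1, 0x23]
t3 = [0x23, 0xba, 0x57, 0x75, 0x75, 0xc4, 0xc4, 0xe1]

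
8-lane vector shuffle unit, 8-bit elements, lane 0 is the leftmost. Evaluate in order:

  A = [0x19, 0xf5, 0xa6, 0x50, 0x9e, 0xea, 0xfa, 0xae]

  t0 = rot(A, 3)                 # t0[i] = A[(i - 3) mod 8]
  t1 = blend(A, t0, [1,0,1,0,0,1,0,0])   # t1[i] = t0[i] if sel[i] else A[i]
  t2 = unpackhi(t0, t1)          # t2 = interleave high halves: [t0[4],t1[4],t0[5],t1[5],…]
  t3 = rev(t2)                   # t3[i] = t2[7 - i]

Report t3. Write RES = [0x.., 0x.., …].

RES = [ 0xae  0x9e  0xfa  0x50  0xa6  0xa6  0x9e  0xf5 ]

t0 = [0xea, 0xfa, 0xae, 0x19, 0xf5, 0xa6, 0x50, 0x9e]
t1 = [0xea, 0xf5, 0xae, 0x50, 0x9e, 0xa6, 0xfa, 0xae]
t2 = [0xf5, 0x9e, 0xa6, 0xa6, 0x50, 0xfa, 0x9e, 0xae]
t3 = [0xae, 0x9e, 0xfa, 0x50, 0xa6, 0xa6, 0x9e, 0xf5]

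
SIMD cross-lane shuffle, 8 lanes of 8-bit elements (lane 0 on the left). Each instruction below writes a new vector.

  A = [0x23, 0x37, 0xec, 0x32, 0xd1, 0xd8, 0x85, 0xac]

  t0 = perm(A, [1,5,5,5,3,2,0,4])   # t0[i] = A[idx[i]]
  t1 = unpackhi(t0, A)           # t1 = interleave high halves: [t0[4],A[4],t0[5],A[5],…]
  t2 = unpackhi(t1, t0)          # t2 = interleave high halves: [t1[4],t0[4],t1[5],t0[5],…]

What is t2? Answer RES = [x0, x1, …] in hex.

RES = [0x23, 0x32, 0x85, 0xec, 0xd1, 0x23, 0xac, 0xd1]

→ t0 |37|d8|d8|d8|32|ec|23|d1|
→ t1 |32|d1|ec|d8|23|85|d1|ac|
→ t2 |23|32|85|ec|d1|23|ac|d1|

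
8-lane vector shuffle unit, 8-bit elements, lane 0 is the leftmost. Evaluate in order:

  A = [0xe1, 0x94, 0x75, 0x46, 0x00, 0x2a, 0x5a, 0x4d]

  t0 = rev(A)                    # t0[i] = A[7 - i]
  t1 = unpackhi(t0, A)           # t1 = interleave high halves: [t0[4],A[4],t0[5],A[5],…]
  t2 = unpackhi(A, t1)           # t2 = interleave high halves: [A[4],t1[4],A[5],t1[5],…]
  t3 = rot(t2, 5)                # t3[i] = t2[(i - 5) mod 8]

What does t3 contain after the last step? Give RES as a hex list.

→ t0 |4d|5a|2a|00|46|75|94|e1|
→ t1 |46|00|75|2a|94|5a|e1|4d|
→ t2 |00|94|2a|5a|5a|e1|4d|4d|
→ t3 |5a|5a|e1|4d|4d|00|94|2a|

RES = [ 0x5a  0x5a  0xe1  0x4d  0x4d  0x00  0x94  0x2a ]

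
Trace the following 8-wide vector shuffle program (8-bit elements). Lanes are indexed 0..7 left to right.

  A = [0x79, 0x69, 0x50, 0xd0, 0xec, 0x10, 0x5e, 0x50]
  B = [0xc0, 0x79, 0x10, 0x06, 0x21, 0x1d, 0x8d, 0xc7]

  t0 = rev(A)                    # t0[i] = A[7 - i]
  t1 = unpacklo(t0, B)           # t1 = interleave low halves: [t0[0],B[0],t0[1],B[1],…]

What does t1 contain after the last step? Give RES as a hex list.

RES = [ 0x50  0xc0  0x5e  0x79  0x10  0x10  0xec  0x06 ]

t0 = [0x50, 0x5e, 0x10, 0xec, 0xd0, 0x50, 0x69, 0x79]
t1 = [0x50, 0xc0, 0x5e, 0x79, 0x10, 0x10, 0xec, 0x06]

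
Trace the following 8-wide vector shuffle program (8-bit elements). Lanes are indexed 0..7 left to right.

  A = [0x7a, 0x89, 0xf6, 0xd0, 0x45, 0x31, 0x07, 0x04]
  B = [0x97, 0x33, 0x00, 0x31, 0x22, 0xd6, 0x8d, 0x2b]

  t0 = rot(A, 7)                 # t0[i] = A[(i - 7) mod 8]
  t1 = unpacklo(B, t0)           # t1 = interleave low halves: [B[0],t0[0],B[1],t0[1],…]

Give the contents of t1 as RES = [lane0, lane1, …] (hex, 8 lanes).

  t0: 89 f6 d0 45 31 07 04 7a
  t1: 97 89 33 f6 00 d0 31 45

RES = [ 0x97  0x89  0x33  0xf6  0x00  0xd0  0x31  0x45 ]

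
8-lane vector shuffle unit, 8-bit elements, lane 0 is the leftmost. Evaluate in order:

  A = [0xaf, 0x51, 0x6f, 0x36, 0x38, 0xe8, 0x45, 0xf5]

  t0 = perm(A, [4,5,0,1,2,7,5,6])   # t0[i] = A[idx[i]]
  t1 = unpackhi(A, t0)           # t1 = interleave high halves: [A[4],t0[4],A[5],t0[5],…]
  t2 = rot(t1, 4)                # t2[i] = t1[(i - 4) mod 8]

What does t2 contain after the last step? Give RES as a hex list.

t0 = [0x38, 0xe8, 0xaf, 0x51, 0x6f, 0xf5, 0xe8, 0x45]
t1 = [0x38, 0x6f, 0xe8, 0xf5, 0x45, 0xe8, 0xf5, 0x45]
t2 = [0x45, 0xe8, 0xf5, 0x45, 0x38, 0x6f, 0xe8, 0xf5]

RES = [0x45, 0xe8, 0xf5, 0x45, 0x38, 0x6f, 0xe8, 0xf5]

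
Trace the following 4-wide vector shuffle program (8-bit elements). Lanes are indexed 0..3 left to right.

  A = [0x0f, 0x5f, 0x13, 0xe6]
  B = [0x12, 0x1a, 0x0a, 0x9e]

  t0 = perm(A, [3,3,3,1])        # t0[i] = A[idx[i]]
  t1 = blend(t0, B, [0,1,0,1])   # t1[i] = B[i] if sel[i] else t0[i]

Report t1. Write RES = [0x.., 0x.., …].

  t0: e6 e6 e6 5f
  t1: e6 1a e6 9e

RES = [0xe6, 0x1a, 0xe6, 0x9e]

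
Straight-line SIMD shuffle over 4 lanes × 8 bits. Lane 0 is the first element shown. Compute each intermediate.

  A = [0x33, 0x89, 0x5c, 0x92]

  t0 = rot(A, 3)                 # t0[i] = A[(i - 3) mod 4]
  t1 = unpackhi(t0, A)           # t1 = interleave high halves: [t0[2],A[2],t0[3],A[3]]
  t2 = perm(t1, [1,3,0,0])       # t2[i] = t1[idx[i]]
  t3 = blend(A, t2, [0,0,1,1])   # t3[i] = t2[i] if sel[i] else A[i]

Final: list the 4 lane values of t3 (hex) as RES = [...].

RES = [ 0x33  0x89  0x92  0x92 ]

→ t0 |89|5c|92|33|
→ t1 |92|5c|33|92|
→ t2 |5c|92|92|92|
→ t3 |33|89|92|92|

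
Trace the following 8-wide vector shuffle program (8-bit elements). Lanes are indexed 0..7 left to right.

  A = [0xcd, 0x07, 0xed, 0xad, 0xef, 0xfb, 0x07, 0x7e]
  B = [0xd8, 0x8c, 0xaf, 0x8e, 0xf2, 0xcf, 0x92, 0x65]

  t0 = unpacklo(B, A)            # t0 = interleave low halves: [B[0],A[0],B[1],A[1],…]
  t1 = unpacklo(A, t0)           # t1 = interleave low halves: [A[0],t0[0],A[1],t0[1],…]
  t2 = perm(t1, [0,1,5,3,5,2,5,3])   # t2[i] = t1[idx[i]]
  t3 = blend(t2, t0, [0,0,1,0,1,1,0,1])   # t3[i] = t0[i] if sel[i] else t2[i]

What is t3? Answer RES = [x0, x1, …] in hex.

RES = [ 0xcd  0xd8  0x8c  0xcd  0xaf  0xed  0x8c  0xad ]

→ t0 |d8|cd|8c|07|af|ed|8e|ad|
→ t1 |cd|d8|07|cd|ed|8c|ad|07|
→ t2 |cd|d8|8c|cd|8c|07|8c|cd|
→ t3 |cd|d8|8c|cd|af|ed|8c|ad|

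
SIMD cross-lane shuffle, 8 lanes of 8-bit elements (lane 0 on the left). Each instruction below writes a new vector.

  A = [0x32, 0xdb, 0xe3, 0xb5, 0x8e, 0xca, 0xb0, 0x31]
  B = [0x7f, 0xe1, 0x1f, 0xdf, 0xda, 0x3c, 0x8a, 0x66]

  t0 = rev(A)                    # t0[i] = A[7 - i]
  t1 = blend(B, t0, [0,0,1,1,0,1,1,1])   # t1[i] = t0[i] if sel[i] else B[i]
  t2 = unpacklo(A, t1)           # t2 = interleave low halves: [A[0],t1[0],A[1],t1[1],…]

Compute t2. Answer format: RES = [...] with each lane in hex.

RES = [0x32, 0x7f, 0xdb, 0xe1, 0xe3, 0xca, 0xb5, 0x8e]

  t0: 31 b0 ca 8e b5 e3 db 32
  t1: 7f e1 ca 8e da e3 db 32
  t2: 32 7f db e1 e3 ca b5 8e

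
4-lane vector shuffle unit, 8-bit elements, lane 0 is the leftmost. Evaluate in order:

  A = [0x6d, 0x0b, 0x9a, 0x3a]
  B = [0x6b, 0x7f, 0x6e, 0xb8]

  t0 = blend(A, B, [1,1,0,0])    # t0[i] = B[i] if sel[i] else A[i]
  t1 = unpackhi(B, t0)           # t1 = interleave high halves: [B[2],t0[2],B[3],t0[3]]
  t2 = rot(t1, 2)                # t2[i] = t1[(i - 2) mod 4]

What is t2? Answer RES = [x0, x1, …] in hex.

  t0: 6b 7f 9a 3a
  t1: 6e 9a b8 3a
  t2: b8 3a 6e 9a

RES = [ 0xb8  0x3a  0x6e  0x9a ]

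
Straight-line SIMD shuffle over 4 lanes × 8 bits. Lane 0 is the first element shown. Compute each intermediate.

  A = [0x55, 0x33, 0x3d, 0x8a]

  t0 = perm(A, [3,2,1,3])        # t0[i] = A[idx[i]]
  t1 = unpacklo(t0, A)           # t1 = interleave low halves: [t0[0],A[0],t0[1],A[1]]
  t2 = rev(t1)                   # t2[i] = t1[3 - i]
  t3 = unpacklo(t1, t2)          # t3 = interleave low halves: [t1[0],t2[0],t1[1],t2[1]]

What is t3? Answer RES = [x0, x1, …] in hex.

RES = [ 0x8a  0x33  0x55  0x3d ]

→ t0 |8a|3d|33|8a|
→ t1 |8a|55|3d|33|
→ t2 |33|3d|55|8a|
→ t3 |8a|33|55|3d|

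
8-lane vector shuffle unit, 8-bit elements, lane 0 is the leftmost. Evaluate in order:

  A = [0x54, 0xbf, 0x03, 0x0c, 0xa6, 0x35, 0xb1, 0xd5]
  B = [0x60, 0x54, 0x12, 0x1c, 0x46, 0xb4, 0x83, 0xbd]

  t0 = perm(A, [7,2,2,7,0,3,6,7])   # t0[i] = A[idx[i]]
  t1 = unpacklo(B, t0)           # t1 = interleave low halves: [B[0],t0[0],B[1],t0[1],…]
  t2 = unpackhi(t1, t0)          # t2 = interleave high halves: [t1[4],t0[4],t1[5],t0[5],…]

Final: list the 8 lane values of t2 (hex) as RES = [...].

t0 = [0xd5, 0x03, 0x03, 0xd5, 0x54, 0x0c, 0xb1, 0xd5]
t1 = [0x60, 0xd5, 0x54, 0x03, 0x12, 0x03, 0x1c, 0xd5]
t2 = [0x12, 0x54, 0x03, 0x0c, 0x1c, 0xb1, 0xd5, 0xd5]

RES = [0x12, 0x54, 0x03, 0x0c, 0x1c, 0xb1, 0xd5, 0xd5]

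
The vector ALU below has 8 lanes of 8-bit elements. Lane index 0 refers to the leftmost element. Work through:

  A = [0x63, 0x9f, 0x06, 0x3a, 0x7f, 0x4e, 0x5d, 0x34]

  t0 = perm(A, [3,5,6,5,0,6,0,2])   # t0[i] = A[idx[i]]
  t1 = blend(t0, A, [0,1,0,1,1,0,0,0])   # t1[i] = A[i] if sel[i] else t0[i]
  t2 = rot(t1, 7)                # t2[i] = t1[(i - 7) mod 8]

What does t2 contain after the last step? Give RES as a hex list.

RES = [0x9f, 0x5d, 0x3a, 0x7f, 0x5d, 0x63, 0x06, 0x3a]

  t0: 3a 4e 5d 4e 63 5d 63 06
  t1: 3a 9f 5d 3a 7f 5d 63 06
  t2: 9f 5d 3a 7f 5d 63 06 3a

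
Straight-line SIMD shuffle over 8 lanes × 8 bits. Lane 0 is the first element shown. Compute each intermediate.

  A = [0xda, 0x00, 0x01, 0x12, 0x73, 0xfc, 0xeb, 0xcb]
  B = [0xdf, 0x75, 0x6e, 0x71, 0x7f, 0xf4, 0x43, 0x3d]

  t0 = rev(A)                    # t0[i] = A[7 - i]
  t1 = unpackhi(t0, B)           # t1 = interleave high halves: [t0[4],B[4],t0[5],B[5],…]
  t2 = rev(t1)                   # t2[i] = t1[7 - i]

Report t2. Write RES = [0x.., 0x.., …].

RES = [ 0x3d  0xda  0x43  0x00  0xf4  0x01  0x7f  0x12 ]

  t0: cb eb fc 73 12 01 00 da
  t1: 12 7f 01 f4 00 43 da 3d
  t2: 3d da 43 00 f4 01 7f 12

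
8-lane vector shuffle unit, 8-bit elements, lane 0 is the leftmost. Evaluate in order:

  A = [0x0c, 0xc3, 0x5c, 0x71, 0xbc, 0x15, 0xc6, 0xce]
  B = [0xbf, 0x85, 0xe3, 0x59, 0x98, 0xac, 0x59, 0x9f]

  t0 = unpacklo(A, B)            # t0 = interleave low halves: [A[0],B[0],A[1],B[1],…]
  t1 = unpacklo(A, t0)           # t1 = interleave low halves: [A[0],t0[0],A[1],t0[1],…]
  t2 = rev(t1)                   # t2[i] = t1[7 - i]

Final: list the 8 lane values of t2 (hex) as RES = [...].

→ t0 |0c|bf|c3|85|5c|e3|71|59|
→ t1 |0c|0c|c3|bf|5c|c3|71|85|
→ t2 |85|71|c3|5c|bf|c3|0c|0c|

RES = [0x85, 0x71, 0xc3, 0x5c, 0xbf, 0xc3, 0x0c, 0x0c]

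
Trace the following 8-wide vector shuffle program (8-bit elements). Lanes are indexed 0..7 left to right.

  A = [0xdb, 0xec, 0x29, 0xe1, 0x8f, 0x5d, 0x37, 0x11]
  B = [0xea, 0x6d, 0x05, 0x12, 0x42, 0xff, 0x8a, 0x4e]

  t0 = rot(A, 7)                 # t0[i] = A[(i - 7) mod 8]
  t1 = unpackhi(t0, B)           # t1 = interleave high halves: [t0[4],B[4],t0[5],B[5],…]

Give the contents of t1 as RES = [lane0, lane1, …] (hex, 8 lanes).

RES = [ 0x5d  0x42  0x37  0xff  0x11  0x8a  0xdb  0x4e ]

t0 = [0xec, 0x29, 0xe1, 0x8f, 0x5d, 0x37, 0x11, 0xdb]
t1 = [0x5d, 0x42, 0x37, 0xff, 0x11, 0x8a, 0xdb, 0x4e]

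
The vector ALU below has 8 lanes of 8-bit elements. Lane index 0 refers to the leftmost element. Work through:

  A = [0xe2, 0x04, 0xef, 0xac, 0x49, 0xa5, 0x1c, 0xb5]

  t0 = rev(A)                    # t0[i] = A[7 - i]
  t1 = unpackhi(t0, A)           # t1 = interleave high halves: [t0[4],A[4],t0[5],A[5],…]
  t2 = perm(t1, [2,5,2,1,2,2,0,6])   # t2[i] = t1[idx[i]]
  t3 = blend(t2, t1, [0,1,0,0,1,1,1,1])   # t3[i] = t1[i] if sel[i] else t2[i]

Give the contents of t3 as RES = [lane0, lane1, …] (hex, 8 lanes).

RES = [ 0xef  0x49  0xef  0x49  0x04  0x1c  0xe2  0xb5 ]

→ t0 |b5|1c|a5|49|ac|ef|04|e2|
→ t1 |ac|49|ef|a5|04|1c|e2|b5|
→ t2 |ef|1c|ef|49|ef|ef|ac|e2|
→ t3 |ef|49|ef|49|04|1c|e2|b5|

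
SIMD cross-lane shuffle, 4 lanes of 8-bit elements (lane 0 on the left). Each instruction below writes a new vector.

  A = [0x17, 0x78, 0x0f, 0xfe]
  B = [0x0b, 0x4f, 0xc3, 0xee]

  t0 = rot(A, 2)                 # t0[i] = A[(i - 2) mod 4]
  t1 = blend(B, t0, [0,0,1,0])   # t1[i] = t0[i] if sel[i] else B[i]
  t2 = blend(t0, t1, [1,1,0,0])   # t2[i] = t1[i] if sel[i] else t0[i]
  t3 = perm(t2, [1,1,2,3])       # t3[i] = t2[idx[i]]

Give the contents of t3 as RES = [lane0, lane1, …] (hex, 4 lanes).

RES = [ 0x4f  0x4f  0x17  0x78 ]

→ t0 |0f|fe|17|78|
→ t1 |0b|4f|17|ee|
→ t2 |0b|4f|17|78|
→ t3 |4f|4f|17|78|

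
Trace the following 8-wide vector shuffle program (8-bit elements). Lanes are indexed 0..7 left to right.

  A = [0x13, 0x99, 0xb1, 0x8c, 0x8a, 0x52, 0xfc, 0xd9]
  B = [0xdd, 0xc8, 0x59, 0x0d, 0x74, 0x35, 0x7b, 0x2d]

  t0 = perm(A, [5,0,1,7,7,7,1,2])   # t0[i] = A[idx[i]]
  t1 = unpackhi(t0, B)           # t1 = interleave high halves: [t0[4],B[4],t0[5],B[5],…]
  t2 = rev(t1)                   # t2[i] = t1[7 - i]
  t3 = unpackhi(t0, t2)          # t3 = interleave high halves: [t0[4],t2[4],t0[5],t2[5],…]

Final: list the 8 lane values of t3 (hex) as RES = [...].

RES = [0xd9, 0x35, 0xd9, 0xd9, 0x99, 0x74, 0xb1, 0xd9]

  t0: 52 13 99 d9 d9 d9 99 b1
  t1: d9 74 d9 35 99 7b b1 2d
  t2: 2d b1 7b 99 35 d9 74 d9
  t3: d9 35 d9 d9 99 74 b1 d9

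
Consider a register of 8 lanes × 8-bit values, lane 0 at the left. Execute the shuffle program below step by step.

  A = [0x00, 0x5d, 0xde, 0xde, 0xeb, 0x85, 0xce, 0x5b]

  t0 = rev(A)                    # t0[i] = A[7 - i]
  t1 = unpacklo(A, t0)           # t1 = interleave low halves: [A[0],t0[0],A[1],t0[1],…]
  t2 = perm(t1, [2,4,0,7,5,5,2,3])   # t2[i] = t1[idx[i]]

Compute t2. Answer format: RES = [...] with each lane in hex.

RES = [ 0x5d  0xde  0x00  0xeb  0x85  0x85  0x5d  0xce ]

→ t0 |5b|ce|85|eb|de|de|5d|00|
→ t1 |00|5b|5d|ce|de|85|de|eb|
→ t2 |5d|de|00|eb|85|85|5d|ce|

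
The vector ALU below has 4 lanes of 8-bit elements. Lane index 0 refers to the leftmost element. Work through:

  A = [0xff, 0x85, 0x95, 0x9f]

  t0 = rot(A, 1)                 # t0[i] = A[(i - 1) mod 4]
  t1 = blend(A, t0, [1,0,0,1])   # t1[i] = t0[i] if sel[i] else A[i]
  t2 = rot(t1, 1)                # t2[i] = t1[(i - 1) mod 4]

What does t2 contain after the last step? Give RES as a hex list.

RES = [0x95, 0x9f, 0x85, 0x95]

→ t0 |9f|ff|85|95|
→ t1 |9f|85|95|95|
→ t2 |95|9f|85|95|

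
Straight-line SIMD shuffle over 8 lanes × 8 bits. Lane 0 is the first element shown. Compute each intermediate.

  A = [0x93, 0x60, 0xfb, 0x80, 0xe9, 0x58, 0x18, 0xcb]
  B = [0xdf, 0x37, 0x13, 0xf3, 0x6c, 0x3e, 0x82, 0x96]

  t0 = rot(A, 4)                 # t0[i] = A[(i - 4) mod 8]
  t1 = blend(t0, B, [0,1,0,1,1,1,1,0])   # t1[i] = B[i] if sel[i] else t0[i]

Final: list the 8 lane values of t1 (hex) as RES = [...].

  t0: e9 58 18 cb 93 60 fb 80
  t1: e9 37 18 f3 6c 3e 82 80

RES = [ 0xe9  0x37  0x18  0xf3  0x6c  0x3e  0x82  0x80 ]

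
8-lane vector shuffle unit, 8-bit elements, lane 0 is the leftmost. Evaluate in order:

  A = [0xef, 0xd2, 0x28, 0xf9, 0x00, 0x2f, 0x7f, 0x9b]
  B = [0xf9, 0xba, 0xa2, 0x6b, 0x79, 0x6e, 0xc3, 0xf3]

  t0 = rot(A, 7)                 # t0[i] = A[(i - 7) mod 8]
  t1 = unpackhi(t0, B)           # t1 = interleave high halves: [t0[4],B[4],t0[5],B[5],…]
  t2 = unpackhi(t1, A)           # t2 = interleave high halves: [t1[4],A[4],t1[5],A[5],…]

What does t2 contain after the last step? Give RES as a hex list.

RES = [ 0x9b  0x00  0xc3  0x2f  0xef  0x7f  0xf3  0x9b ]

  t0: d2 28 f9 00 2f 7f 9b ef
  t1: 2f 79 7f 6e 9b c3 ef f3
  t2: 9b 00 c3 2f ef 7f f3 9b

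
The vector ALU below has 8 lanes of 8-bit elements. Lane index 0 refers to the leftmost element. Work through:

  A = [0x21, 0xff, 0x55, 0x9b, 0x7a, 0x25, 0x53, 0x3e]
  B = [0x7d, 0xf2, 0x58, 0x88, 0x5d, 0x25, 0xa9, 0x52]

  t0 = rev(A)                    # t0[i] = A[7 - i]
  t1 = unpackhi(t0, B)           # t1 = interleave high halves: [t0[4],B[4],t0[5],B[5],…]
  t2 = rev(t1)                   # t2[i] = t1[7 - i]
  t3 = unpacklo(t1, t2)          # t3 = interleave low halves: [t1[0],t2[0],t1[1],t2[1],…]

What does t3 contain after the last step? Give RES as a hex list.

RES = [0x9b, 0x52, 0x5d, 0x21, 0x55, 0xa9, 0x25, 0xff]

  t0: 3e 53 25 7a 9b 55 ff 21
  t1: 9b 5d 55 25 ff a9 21 52
  t2: 52 21 a9 ff 25 55 5d 9b
  t3: 9b 52 5d 21 55 a9 25 ff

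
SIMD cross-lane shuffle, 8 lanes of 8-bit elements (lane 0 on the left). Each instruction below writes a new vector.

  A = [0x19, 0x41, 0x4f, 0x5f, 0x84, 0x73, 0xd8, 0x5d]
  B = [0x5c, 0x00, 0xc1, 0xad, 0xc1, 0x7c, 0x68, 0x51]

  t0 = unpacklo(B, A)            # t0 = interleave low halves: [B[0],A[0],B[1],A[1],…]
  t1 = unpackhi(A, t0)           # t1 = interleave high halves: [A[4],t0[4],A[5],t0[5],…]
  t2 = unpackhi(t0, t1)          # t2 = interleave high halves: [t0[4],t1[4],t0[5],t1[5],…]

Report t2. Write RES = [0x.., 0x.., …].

RES = [ 0xc1  0xd8  0x4f  0xad  0xad  0x5d  0x5f  0x5f ]

→ t0 |5c|19|00|41|c1|4f|ad|5f|
→ t1 |84|c1|73|4f|d8|ad|5d|5f|
→ t2 |c1|d8|4f|ad|ad|5d|5f|5f|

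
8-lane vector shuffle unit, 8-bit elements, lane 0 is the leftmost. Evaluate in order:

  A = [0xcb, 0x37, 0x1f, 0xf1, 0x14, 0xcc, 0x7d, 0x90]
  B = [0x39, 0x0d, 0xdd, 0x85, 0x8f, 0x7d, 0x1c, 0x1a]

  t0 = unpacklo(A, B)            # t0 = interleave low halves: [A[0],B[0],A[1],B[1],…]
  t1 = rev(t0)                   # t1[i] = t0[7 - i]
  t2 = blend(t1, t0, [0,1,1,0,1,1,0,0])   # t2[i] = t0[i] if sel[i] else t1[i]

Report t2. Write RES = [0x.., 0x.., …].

RES = [ 0x85  0x39  0x37  0x1f  0x1f  0xdd  0x39  0xcb ]

  t0: cb 39 37 0d 1f dd f1 85
  t1: 85 f1 dd 1f 0d 37 39 cb
  t2: 85 39 37 1f 1f dd 39 cb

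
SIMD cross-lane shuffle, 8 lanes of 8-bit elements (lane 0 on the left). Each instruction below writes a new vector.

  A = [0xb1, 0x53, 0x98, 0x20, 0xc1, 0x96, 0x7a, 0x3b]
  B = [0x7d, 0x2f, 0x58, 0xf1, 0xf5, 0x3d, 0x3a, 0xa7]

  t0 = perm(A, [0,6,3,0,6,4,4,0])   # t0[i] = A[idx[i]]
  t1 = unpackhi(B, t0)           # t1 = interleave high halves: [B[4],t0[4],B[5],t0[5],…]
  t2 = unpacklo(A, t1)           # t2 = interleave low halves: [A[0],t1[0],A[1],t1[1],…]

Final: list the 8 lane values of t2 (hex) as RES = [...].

RES = [ 0xb1  0xf5  0x53  0x7a  0x98  0x3d  0x20  0xc1 ]

t0 = [0xb1, 0x7a, 0x20, 0xb1, 0x7a, 0xc1, 0xc1, 0xb1]
t1 = [0xf5, 0x7a, 0x3d, 0xc1, 0x3a, 0xc1, 0xa7, 0xb1]
t2 = [0xb1, 0xf5, 0x53, 0x7a, 0x98, 0x3d, 0x20, 0xc1]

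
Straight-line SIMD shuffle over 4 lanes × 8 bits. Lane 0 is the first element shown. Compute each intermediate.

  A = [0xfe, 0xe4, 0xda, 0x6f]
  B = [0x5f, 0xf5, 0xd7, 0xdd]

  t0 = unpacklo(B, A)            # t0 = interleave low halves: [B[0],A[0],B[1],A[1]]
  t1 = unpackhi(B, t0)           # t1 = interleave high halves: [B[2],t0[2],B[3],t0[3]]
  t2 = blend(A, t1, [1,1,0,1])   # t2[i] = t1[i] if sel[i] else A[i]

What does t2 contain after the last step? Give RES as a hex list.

RES = [0xd7, 0xf5, 0xda, 0xe4]

  t0: 5f fe f5 e4
  t1: d7 f5 dd e4
  t2: d7 f5 da e4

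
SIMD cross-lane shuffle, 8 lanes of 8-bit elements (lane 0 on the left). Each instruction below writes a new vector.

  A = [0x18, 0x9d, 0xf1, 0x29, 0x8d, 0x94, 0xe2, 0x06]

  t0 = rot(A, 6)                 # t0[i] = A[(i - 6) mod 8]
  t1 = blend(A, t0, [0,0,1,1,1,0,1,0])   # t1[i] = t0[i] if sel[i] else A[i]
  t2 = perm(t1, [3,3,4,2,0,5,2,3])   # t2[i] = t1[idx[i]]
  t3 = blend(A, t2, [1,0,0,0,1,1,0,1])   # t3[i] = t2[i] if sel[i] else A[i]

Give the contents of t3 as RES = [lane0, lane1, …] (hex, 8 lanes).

  t0: f1 29 8d 94 e2 06 18 9d
  t1: 18 9d 8d 94 e2 94 18 06
  t2: 94 94 e2 8d 18 94 8d 94
  t3: 94 9d f1 29 18 94 e2 94

RES = [0x94, 0x9d, 0xf1, 0x29, 0x18, 0x94, 0xe2, 0x94]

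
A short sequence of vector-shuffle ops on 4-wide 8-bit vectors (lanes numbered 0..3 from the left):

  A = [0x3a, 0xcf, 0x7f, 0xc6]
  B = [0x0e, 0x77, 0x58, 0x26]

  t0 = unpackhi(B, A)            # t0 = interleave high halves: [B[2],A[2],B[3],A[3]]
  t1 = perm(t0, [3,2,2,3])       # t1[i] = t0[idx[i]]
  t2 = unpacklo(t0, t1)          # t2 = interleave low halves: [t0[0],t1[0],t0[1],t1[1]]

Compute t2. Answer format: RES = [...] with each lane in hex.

t0 = [0x58, 0x7f, 0x26, 0xc6]
t1 = [0xc6, 0x26, 0x26, 0xc6]
t2 = [0x58, 0xc6, 0x7f, 0x26]

RES = [0x58, 0xc6, 0x7f, 0x26]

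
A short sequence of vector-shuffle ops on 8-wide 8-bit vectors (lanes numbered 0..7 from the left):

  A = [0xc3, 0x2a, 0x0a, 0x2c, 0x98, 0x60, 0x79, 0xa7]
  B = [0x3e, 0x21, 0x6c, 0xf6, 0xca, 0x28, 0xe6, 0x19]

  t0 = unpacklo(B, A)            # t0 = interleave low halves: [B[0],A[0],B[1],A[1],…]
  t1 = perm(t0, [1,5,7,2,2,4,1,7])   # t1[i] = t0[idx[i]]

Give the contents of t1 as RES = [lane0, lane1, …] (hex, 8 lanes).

RES = [ 0xc3  0x0a  0x2c  0x21  0x21  0x6c  0xc3  0x2c ]

→ t0 |3e|c3|21|2a|6c|0a|f6|2c|
→ t1 |c3|0a|2c|21|21|6c|c3|2c|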